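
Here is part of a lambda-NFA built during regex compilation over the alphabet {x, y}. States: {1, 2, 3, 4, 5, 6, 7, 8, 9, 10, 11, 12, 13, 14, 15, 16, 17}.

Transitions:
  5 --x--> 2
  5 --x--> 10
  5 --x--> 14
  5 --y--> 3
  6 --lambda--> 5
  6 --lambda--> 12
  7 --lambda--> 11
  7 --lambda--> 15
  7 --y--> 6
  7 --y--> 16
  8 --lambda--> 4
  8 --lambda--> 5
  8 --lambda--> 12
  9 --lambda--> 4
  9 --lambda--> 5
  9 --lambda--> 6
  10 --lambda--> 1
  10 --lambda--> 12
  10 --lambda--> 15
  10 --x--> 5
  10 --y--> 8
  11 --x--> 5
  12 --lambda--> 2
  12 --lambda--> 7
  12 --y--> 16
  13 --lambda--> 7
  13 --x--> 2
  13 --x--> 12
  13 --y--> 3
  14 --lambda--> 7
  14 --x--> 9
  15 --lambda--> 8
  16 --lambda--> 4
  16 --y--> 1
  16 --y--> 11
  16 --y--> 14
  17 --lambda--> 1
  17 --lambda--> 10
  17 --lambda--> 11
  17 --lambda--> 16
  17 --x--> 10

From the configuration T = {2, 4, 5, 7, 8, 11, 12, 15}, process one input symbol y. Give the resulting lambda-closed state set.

5 on y → {3}.
7 on y → {6, 16}.
12 on y → {16}.
No y-transition from 2, 4, 8, 11, 15.
Union after reading y: {3, 6, 16}.
Now take the lambda-closure:
From 6 via lambda: add 5, 12.
From 16 via lambda: add 4.
From 12 via lambda: add 2, 7.
From 7 via lambda: add 11, 15.
From 15 via lambda: add 8.
No new states can be added; the closed set is {2, 3, 4, 5, 6, 7, 8, 11, 12, 15, 16}.

{2, 3, 4, 5, 6, 7, 8, 11, 12, 15, 16}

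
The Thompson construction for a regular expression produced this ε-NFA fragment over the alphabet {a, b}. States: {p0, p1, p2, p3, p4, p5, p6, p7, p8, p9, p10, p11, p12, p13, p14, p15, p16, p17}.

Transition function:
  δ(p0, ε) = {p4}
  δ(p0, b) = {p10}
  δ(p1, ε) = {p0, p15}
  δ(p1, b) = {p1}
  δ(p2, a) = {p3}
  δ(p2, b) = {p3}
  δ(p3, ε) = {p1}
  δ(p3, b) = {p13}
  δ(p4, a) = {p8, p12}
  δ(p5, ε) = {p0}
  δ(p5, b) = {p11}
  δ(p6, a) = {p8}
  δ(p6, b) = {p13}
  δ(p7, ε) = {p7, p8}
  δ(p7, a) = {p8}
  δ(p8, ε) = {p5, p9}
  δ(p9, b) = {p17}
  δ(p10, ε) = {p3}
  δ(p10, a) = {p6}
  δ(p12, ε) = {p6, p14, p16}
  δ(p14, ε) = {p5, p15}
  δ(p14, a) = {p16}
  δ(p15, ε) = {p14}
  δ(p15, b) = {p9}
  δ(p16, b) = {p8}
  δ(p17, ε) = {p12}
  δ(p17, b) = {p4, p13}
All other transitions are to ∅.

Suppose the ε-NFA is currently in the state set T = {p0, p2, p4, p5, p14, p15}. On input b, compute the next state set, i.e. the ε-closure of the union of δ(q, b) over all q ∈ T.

p0 on b → {p10}.
p2 on b → {p3}.
p5 on b → {p11}.
p15 on b → {p9}.
No b-transition from p4, p14.
Union after reading b: {p3, p9, p10, p11}.
Now take the ε-closure:
From p3 via ε: add p1.
From p1 via ε: add p0, p15.
From p0 via ε: add p4.
From p15 via ε: add p14.
From p14 via ε: add p5.
No new states can be added; the closed set is {p0, p1, p3, p4, p5, p9, p10, p11, p14, p15}.

{p0, p1, p3, p4, p5, p9, p10, p11, p14, p15}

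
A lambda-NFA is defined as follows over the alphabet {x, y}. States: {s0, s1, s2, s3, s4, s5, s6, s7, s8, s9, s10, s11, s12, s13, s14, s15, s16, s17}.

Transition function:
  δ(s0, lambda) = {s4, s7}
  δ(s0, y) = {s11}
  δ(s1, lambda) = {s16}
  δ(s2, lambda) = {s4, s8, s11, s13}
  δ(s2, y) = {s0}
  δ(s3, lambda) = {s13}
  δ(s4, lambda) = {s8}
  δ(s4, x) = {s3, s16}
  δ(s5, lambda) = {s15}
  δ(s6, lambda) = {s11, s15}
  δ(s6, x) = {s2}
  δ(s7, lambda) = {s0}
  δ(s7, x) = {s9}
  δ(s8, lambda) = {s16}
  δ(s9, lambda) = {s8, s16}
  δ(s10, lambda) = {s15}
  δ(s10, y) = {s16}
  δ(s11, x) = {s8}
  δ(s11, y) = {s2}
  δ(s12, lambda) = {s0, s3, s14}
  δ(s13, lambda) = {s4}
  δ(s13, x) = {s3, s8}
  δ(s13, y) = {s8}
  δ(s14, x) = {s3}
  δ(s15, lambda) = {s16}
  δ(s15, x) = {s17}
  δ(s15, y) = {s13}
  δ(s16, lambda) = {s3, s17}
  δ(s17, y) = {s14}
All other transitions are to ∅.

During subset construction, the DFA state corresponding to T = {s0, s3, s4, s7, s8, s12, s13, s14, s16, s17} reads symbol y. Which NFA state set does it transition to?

s0 on y → {s11}.
s13 on y → {s8}.
s17 on y → {s14}.
No y-transition from s3, s4, s7, s8, s12, s14, s16.
Union after reading y: {s8, s11, s14}.
Now take the lambda-closure:
From s8 via lambda: add s16.
From s16 via lambda: add s3, s17.
From s3 via lambda: add s13.
From s13 via lambda: add s4.
No new states can be added; the closed set is {s3, s4, s8, s11, s13, s14, s16, s17}.

{s3, s4, s8, s11, s13, s14, s16, s17}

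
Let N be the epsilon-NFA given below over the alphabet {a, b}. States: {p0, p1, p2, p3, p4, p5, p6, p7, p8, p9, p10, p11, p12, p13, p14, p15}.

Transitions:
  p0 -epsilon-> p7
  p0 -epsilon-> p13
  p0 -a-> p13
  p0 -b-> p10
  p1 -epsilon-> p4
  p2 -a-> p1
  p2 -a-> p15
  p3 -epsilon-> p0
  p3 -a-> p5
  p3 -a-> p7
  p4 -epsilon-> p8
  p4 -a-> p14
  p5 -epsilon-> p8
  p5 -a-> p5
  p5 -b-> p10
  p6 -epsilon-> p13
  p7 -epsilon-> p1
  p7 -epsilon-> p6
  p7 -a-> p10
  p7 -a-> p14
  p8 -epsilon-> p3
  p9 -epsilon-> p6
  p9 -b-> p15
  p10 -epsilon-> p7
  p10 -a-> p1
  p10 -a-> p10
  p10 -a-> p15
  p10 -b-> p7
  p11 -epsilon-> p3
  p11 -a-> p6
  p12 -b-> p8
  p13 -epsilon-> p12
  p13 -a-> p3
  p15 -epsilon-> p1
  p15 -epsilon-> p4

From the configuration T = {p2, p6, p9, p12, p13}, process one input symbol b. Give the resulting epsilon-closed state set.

{p0, p1, p3, p4, p6, p7, p8, p12, p13, p15}

p9 on b → {p15}.
p12 on b → {p8}.
No b-transition from p2, p6, p13.
Union after reading b: {p8, p15}.
Now take the epsilon-closure:
From p8 via epsilon: add p3.
From p15 via epsilon: add p1, p4.
From p3 via epsilon: add p0.
From p0 via epsilon: add p7, p13.
From p7 via epsilon: add p6.
From p13 via epsilon: add p12.
No new states can be added; the closed set is {p0, p1, p3, p4, p6, p7, p8, p12, p13, p15}.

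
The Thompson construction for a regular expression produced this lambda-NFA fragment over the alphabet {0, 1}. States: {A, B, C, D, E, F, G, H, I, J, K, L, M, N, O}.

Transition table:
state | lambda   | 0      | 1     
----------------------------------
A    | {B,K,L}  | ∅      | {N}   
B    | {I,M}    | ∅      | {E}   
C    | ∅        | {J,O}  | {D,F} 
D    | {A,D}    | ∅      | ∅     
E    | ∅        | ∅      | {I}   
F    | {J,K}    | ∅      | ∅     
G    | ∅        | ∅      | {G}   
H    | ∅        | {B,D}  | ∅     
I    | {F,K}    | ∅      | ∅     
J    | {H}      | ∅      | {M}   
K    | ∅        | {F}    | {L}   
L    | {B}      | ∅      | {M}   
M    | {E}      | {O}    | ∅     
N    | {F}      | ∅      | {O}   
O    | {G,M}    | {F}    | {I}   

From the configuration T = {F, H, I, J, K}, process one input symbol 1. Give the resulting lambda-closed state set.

{B, E, F, H, I, J, K, L, M}

J on 1 → {M}.
K on 1 → {L}.
No 1-transition from F, H, I.
Union after reading 1: {L, M}.
Now take the lambda-closure:
From L via lambda: add B.
From M via lambda: add E.
From B via lambda: add I.
From I via lambda: add F, K.
From F via lambda: add J.
From J via lambda: add H.
No new states can be added; the closed set is {B, E, F, H, I, J, K, L, M}.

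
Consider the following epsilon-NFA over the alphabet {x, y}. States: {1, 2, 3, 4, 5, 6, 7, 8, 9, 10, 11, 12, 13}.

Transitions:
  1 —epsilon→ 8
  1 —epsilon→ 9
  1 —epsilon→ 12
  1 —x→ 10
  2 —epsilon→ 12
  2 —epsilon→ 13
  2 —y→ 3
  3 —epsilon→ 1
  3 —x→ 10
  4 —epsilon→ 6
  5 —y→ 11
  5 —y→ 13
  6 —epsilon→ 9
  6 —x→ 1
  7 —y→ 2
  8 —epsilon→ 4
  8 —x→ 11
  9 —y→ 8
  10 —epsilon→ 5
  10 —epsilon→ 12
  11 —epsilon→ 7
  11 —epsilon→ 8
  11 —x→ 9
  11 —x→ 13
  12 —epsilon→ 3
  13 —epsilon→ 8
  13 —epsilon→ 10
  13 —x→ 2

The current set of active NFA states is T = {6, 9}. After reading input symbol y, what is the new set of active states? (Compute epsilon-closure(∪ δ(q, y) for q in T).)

9 on y → {8}.
No y-transition from 6.
Union after reading y: {8}.
Now take the epsilon-closure:
From 8 via epsilon: add 4.
From 4 via epsilon: add 6.
From 6 via epsilon: add 9.
No new states can be added; the closed set is {4, 6, 8, 9}.

{4, 6, 8, 9}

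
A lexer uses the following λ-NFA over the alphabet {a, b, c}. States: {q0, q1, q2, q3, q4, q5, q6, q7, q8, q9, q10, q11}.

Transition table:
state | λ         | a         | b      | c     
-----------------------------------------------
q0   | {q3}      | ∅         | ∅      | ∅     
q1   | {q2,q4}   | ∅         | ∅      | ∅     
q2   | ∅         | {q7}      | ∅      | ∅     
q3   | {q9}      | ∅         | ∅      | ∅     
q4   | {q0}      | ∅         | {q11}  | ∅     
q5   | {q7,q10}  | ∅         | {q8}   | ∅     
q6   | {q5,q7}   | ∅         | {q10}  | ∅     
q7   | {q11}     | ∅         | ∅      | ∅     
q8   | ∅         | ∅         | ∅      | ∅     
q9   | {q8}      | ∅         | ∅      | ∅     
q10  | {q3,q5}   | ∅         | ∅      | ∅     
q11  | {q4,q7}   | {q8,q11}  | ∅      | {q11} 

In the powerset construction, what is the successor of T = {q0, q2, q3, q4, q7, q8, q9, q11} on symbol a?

{q0, q3, q4, q7, q8, q9, q11}

q2 on a → {q7}.
q11 on a → {q8, q11}.
No a-transition from q0, q3, q4, q7, q8, q9.
Union after reading a: {q7, q8, q11}.
Now take the λ-closure:
From q11 via λ: add q4.
From q4 via λ: add q0.
From q0 via λ: add q3.
From q3 via λ: add q9.
No new states can be added; the closed set is {q0, q3, q4, q7, q8, q9, q11}.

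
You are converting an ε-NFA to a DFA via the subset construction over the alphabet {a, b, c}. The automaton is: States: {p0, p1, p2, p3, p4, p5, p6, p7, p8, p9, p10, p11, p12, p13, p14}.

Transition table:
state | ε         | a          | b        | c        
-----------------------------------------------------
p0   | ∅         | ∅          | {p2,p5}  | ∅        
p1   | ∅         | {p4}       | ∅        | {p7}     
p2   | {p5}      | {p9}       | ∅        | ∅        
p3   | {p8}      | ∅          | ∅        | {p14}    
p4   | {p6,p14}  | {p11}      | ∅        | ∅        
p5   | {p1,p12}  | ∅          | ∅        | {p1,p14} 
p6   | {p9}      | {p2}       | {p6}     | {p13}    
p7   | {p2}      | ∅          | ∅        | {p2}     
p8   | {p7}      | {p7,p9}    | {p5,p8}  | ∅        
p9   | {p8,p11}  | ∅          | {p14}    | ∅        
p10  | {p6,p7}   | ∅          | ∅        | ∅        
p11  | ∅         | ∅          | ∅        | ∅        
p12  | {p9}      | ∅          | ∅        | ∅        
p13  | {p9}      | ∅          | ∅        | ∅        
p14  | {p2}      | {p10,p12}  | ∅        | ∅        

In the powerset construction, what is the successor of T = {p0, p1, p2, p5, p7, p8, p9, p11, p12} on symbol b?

p0 on b → {p2, p5}.
p8 on b → {p5, p8}.
p9 on b → {p14}.
No b-transition from p1, p2, p5, p7, p11, p12.
Union after reading b: {p2, p5, p8, p14}.
Now take the ε-closure:
From p5 via ε: add p1, p12.
From p8 via ε: add p7.
From p12 via ε: add p9.
From p9 via ε: add p11.
No new states can be added; the closed set is {p1, p2, p5, p7, p8, p9, p11, p12, p14}.

{p1, p2, p5, p7, p8, p9, p11, p12, p14}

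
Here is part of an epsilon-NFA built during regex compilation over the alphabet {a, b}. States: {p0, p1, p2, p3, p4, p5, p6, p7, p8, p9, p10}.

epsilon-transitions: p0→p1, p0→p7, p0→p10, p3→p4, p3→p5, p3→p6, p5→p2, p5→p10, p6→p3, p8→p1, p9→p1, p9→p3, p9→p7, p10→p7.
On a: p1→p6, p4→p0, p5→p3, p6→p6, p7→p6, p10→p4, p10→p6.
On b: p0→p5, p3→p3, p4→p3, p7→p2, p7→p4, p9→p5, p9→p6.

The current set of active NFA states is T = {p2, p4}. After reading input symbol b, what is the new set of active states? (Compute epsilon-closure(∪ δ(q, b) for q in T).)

p4 on b → {p3}.
No b-transition from p2.
Union after reading b: {p3}.
Now take the epsilon-closure:
From p3 via epsilon: add p4, p5, p6.
From p5 via epsilon: add p2, p10.
From p10 via epsilon: add p7.
No new states can be added; the closed set is {p2, p3, p4, p5, p6, p7, p10}.

{p2, p3, p4, p5, p6, p7, p10}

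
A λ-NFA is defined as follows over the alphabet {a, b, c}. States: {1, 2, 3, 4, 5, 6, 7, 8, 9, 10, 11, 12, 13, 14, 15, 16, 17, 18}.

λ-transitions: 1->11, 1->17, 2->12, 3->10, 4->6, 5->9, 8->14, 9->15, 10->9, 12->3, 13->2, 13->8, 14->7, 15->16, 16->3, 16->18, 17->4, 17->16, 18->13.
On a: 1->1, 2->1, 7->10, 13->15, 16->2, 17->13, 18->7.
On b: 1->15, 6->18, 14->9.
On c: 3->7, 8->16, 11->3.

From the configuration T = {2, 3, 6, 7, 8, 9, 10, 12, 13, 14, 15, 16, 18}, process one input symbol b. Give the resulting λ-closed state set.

{2, 3, 7, 8, 9, 10, 12, 13, 14, 15, 16, 18}

6 on b → {18}.
14 on b → {9}.
No b-transition from 2, 3, 7, 8, 9, 10, 12, 13, 15, 16, 18.
Union after reading b: {9, 18}.
Now take the λ-closure:
From 9 via λ: add 15.
From 18 via λ: add 13.
From 13 via λ: add 2, 8.
From 15 via λ: add 16.
From 2 via λ: add 12.
From 8 via λ: add 14.
From 16 via λ: add 3.
From 3 via λ: add 10.
From 14 via λ: add 7.
No new states can be added; the closed set is {2, 3, 7, 8, 9, 10, 12, 13, 14, 15, 16, 18}.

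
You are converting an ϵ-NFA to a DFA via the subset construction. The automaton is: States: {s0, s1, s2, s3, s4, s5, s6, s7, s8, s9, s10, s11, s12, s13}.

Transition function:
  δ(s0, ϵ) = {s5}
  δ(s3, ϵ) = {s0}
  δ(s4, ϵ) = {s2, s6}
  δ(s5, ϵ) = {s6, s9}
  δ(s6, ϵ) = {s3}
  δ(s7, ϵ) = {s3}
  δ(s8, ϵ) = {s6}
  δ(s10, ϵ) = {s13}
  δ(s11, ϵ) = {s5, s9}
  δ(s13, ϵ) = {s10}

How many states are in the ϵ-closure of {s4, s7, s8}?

9

Start with {s4, s7, s8}.
From s4 via ϵ: add s2, s6.
From s7 via ϵ: add s3.
From s3 via ϵ: add s0.
From s0 via ϵ: add s5.
From s5 via ϵ: add s9.
ϵ-closure = {s0, s2, s3, s4, s5, s6, s7, s8, s9}, which has 9 states.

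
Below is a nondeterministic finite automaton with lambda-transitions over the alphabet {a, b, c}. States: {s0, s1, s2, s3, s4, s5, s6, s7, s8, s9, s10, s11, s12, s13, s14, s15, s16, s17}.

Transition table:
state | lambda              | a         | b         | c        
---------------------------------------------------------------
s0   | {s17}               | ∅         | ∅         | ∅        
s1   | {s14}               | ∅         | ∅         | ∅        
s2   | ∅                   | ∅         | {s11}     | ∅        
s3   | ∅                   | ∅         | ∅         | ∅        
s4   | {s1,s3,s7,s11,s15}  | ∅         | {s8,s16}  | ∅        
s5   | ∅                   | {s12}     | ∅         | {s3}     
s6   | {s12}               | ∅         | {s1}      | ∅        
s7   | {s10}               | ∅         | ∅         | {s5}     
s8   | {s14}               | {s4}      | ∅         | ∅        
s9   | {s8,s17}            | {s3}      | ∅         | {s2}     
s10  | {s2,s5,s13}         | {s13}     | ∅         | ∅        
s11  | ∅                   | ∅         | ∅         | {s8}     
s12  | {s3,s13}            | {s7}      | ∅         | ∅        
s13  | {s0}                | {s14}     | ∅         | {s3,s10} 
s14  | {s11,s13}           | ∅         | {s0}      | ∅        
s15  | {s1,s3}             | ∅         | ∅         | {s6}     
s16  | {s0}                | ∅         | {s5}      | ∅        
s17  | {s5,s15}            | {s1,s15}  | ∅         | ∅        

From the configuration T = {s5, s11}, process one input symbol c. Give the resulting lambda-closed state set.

{s0, s1, s3, s5, s8, s11, s13, s14, s15, s17}

s5 on c → {s3}.
s11 on c → {s8}.
Union after reading c: {s3, s8}.
Now take the lambda-closure:
From s8 via lambda: add s14.
From s14 via lambda: add s11, s13.
From s13 via lambda: add s0.
From s0 via lambda: add s17.
From s17 via lambda: add s5, s15.
From s15 via lambda: add s1.
No new states can be added; the closed set is {s0, s1, s3, s5, s8, s11, s13, s14, s15, s17}.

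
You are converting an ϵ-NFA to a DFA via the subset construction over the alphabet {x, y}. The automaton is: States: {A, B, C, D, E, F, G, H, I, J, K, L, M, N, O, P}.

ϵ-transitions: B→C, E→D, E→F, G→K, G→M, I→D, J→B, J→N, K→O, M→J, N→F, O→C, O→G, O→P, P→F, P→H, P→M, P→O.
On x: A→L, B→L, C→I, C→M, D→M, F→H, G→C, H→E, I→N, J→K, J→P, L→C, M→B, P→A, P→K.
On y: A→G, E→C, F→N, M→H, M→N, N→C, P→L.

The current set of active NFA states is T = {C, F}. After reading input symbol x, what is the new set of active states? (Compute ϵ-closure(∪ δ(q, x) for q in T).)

{B, C, D, F, H, I, J, M, N}

C on x → {I, M}.
F on x → {H}.
Union after reading x: {H, I, M}.
Now take the ϵ-closure:
From I via ϵ: add D.
From M via ϵ: add J.
From J via ϵ: add B, N.
From B via ϵ: add C.
From N via ϵ: add F.
No new states can be added; the closed set is {B, C, D, F, H, I, J, M, N}.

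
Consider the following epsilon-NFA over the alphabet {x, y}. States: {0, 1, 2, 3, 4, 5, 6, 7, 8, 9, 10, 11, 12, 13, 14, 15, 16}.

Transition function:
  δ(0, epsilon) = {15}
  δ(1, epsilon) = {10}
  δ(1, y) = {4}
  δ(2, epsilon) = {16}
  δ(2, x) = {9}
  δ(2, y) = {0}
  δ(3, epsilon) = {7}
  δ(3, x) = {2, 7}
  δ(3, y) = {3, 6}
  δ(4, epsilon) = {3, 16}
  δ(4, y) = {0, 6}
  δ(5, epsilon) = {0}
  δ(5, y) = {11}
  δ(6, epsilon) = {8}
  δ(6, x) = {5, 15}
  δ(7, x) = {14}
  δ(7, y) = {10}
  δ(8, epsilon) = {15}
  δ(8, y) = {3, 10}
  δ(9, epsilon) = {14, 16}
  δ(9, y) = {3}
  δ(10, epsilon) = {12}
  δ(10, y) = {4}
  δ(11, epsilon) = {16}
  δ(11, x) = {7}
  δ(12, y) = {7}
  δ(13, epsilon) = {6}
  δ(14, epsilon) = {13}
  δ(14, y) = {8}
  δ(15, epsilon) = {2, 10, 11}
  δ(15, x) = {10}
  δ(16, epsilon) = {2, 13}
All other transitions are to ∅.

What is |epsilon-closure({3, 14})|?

12

Start with {3, 14}.
From 3 via epsilon: add 7.
From 14 via epsilon: add 13.
From 13 via epsilon: add 6.
From 6 via epsilon: add 8.
From 8 via epsilon: add 15.
From 15 via epsilon: add 2, 10, 11.
From 2 via epsilon: add 16.
From 10 via epsilon: add 12.
epsilon-closure = {2, 3, 6, 7, 8, 10, 11, 12, 13, 14, 15, 16}, which has 12 states.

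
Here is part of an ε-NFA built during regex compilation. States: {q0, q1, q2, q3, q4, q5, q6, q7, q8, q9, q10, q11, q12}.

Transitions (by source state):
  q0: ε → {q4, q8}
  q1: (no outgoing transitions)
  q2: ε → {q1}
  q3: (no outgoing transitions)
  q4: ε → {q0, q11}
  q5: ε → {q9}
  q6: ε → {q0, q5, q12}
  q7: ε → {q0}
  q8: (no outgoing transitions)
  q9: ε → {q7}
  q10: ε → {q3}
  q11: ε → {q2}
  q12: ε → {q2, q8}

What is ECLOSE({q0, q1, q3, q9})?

{q0, q1, q2, q3, q4, q7, q8, q9, q11}

Start with {q0, q1, q3, q9}.
From q0 via ε: add q4, q8.
From q9 via ε: add q7.
From q4 via ε: add q11.
From q11 via ε: add q2.
No new states can be added; the closed set is {q0, q1, q2, q3, q4, q7, q8, q9, q11}.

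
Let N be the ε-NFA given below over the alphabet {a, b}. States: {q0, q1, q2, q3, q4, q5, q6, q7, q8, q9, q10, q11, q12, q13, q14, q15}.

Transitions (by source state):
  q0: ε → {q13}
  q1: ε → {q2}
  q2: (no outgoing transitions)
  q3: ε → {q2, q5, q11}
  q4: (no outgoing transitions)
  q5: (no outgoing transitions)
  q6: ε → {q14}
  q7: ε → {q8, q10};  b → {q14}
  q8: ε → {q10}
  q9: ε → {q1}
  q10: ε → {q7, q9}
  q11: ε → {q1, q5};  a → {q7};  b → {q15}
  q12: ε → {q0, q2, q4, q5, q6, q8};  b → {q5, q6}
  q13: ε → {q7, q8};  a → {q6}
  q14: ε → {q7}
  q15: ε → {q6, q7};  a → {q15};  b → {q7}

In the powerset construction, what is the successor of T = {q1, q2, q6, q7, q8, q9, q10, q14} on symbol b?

{q1, q2, q7, q8, q9, q10, q14}

q7 on b → {q14}.
No b-transition from q1, q2, q6, q8, q9, q10, q14.
Union after reading b: {q14}.
Now take the ε-closure:
From q14 via ε: add q7.
From q7 via ε: add q8, q10.
From q10 via ε: add q9.
From q9 via ε: add q1.
From q1 via ε: add q2.
No new states can be added; the closed set is {q1, q2, q7, q8, q9, q10, q14}.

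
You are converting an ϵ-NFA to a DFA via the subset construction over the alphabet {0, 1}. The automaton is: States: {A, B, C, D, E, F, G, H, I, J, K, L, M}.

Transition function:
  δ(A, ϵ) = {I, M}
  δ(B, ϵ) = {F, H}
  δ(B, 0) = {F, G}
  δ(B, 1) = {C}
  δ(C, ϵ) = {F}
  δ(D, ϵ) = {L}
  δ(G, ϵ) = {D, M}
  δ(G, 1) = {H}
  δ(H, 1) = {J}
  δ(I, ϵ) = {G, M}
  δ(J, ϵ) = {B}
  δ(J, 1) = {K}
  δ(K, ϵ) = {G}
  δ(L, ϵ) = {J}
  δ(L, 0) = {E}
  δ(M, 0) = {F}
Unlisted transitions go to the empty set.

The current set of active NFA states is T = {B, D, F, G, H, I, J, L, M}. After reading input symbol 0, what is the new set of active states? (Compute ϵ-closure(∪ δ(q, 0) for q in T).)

B on 0 → {F, G}.
L on 0 → {E}.
M on 0 → {F}.
No 0-transition from D, F, G, H, I, J.
Union after reading 0: {E, F, G}.
Now take the ϵ-closure:
From G via ϵ: add D, M.
From D via ϵ: add L.
From L via ϵ: add J.
From J via ϵ: add B.
From B via ϵ: add H.
No new states can be added; the closed set is {B, D, E, F, G, H, J, L, M}.

{B, D, E, F, G, H, J, L, M}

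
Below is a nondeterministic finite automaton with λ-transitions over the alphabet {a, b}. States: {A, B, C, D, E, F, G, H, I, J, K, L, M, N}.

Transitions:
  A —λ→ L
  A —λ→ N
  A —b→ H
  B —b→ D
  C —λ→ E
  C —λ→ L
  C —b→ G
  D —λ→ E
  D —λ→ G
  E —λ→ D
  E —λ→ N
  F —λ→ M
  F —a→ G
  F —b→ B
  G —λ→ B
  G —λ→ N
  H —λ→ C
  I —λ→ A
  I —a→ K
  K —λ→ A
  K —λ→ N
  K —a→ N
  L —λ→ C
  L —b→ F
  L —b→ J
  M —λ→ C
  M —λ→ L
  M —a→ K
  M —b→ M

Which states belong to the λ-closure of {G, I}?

Start with {G, I}.
From G via λ: add B, N.
From I via λ: add A.
From A via λ: add L.
From L via λ: add C.
From C via λ: add E.
From E via λ: add D.
No new states can be added; the closed set is {A, B, C, D, E, G, I, L, N}.

{A, B, C, D, E, G, I, L, N}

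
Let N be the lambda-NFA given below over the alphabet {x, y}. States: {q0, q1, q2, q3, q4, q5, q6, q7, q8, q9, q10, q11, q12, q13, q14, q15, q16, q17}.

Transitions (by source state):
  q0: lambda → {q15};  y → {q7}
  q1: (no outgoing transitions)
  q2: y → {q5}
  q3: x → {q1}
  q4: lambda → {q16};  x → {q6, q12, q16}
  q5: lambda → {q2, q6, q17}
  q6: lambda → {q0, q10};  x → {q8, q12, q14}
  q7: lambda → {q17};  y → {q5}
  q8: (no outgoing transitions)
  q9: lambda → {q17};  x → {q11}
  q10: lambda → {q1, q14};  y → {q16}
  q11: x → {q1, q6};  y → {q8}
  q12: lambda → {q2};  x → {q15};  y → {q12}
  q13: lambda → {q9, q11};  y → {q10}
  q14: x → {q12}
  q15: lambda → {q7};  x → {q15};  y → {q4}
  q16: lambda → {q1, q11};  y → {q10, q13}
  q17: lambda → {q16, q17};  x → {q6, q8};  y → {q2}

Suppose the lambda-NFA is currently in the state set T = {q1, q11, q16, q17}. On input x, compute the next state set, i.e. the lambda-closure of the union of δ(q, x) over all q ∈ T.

q11 on x → {q1, q6}.
q17 on x → {q6, q8}.
No x-transition from q1, q16.
Union after reading x: {q1, q6, q8}.
Now take the lambda-closure:
From q6 via lambda: add q0, q10.
From q0 via lambda: add q15.
From q10 via lambda: add q14.
From q15 via lambda: add q7.
From q7 via lambda: add q17.
From q17 via lambda: add q16.
From q16 via lambda: add q11.
No new states can be added; the closed set is {q0, q1, q6, q7, q8, q10, q11, q14, q15, q16, q17}.

{q0, q1, q6, q7, q8, q10, q11, q14, q15, q16, q17}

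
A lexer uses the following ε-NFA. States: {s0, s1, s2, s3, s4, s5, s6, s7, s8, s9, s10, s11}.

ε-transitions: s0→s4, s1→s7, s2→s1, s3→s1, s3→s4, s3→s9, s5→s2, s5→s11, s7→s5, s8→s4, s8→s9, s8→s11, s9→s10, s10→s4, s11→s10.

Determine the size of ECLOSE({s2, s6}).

Start with {s2, s6}.
From s2 via ε: add s1.
From s1 via ε: add s7.
From s7 via ε: add s5.
From s5 via ε: add s11.
From s11 via ε: add s10.
From s10 via ε: add s4.
ε-closure = {s1, s2, s4, s5, s6, s7, s10, s11}, which has 8 states.

8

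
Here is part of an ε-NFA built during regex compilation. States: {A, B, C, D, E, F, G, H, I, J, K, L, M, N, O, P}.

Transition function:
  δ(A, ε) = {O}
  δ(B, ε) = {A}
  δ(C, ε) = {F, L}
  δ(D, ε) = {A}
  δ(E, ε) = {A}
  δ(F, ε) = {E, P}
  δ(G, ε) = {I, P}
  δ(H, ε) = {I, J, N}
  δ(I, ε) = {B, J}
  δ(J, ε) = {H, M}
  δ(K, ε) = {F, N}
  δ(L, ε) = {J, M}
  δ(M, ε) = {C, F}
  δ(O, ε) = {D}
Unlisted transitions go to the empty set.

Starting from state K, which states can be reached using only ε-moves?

Start with {K}.
From K via ε: add F, N.
From F via ε: add E, P.
From E via ε: add A.
From A via ε: add O.
From O via ε: add D.
No new states can be added; the closed set is {A, D, E, F, K, N, O, P}.

{A, D, E, F, K, N, O, P}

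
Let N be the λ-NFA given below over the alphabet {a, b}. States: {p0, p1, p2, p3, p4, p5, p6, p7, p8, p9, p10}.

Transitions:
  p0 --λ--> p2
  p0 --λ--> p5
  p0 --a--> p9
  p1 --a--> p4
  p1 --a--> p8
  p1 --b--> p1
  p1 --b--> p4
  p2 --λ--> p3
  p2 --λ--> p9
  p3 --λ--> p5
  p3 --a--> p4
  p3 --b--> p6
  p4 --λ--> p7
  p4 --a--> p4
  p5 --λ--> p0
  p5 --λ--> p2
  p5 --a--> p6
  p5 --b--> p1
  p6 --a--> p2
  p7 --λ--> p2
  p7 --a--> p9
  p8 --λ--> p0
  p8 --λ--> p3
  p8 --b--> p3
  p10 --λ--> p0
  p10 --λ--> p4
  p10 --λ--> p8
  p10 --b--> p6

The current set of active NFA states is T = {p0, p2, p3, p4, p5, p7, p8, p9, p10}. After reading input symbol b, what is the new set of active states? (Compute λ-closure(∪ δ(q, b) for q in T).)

p3 on b → {p6}.
p5 on b → {p1}.
p8 on b → {p3}.
p10 on b → {p6}.
No b-transition from p0, p2, p4, p7, p9.
Union after reading b: {p1, p3, p6}.
Now take the λ-closure:
From p3 via λ: add p5.
From p5 via λ: add p0, p2.
From p2 via λ: add p9.
No new states can be added; the closed set is {p0, p1, p2, p3, p5, p6, p9}.

{p0, p1, p2, p3, p5, p6, p9}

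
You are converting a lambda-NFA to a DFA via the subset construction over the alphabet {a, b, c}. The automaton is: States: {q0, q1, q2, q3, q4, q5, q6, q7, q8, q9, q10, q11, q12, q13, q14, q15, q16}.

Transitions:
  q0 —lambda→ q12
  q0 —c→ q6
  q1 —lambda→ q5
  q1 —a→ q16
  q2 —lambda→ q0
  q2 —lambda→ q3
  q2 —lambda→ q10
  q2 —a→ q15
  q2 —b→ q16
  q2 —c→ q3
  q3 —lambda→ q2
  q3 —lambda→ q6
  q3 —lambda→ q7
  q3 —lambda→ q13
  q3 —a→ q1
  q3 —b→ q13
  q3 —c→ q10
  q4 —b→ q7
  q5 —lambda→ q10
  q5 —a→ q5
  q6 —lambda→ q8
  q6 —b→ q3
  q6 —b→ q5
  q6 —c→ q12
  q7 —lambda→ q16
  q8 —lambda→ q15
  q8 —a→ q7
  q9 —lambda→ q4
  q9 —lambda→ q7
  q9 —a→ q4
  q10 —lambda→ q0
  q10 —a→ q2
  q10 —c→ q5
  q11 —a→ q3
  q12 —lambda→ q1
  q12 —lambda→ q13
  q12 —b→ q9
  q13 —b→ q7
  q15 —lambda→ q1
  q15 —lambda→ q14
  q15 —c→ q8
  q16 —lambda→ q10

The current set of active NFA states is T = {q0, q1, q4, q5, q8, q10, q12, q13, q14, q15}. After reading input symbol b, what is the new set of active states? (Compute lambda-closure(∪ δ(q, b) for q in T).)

{q0, q1, q4, q5, q7, q9, q10, q12, q13, q16}

q4 on b → {q7}.
q12 on b → {q9}.
q13 on b → {q7}.
No b-transition from q0, q1, q5, q8, q10, q14, q15.
Union after reading b: {q7, q9}.
Now take the lambda-closure:
From q7 via lambda: add q16.
From q9 via lambda: add q4.
From q16 via lambda: add q10.
From q10 via lambda: add q0.
From q0 via lambda: add q12.
From q12 via lambda: add q1, q13.
From q1 via lambda: add q5.
No new states can be added; the closed set is {q0, q1, q4, q5, q7, q9, q10, q12, q13, q16}.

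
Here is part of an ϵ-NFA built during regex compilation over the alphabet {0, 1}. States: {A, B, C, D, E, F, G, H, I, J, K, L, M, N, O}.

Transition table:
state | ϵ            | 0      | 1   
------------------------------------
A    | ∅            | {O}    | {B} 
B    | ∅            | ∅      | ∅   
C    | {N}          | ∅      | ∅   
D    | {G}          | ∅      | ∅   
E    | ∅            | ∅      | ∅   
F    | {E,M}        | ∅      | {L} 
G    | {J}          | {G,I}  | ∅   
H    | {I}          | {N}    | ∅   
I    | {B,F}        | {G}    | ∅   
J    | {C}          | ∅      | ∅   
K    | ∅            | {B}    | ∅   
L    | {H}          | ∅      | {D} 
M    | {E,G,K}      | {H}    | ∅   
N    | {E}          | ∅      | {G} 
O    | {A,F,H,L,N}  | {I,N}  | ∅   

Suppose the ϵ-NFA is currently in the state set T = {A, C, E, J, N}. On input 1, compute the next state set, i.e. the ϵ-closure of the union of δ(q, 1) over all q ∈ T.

A on 1 → {B}.
N on 1 → {G}.
No 1-transition from C, E, J.
Union after reading 1: {B, G}.
Now take the ϵ-closure:
From G via ϵ: add J.
From J via ϵ: add C.
From C via ϵ: add N.
From N via ϵ: add E.
No new states can be added; the closed set is {B, C, E, G, J, N}.

{B, C, E, G, J, N}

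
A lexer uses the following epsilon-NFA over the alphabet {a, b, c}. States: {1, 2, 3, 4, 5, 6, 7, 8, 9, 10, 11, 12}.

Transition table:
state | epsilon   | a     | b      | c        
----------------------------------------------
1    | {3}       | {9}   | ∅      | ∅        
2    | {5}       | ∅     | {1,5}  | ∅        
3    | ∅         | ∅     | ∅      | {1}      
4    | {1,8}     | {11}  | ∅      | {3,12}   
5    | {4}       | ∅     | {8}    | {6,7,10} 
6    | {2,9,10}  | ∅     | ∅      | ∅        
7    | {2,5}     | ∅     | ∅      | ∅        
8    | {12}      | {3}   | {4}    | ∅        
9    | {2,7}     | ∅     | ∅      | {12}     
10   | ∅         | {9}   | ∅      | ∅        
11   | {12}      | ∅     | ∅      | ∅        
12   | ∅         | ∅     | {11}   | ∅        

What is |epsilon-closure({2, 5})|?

Start with {2, 5}.
From 5 via epsilon: add 4.
From 4 via epsilon: add 1, 8.
From 1 via epsilon: add 3.
From 8 via epsilon: add 12.
epsilon-closure = {1, 2, 3, 4, 5, 8, 12}, which has 7 states.

7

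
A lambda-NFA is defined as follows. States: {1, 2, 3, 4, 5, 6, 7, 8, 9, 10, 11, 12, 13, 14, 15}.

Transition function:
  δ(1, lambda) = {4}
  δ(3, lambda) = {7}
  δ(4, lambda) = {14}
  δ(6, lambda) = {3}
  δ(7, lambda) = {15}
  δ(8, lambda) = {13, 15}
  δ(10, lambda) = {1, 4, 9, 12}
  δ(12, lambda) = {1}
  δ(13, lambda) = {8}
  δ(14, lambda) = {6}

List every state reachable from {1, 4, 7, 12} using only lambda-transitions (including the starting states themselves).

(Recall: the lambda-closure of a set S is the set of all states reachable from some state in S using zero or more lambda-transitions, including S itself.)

Start with {1, 4, 7, 12}.
From 4 via lambda: add 14.
From 7 via lambda: add 15.
From 14 via lambda: add 6.
From 6 via lambda: add 3.
No new states can be added; the closed set is {1, 3, 4, 6, 7, 12, 14, 15}.

{1, 3, 4, 6, 7, 12, 14, 15}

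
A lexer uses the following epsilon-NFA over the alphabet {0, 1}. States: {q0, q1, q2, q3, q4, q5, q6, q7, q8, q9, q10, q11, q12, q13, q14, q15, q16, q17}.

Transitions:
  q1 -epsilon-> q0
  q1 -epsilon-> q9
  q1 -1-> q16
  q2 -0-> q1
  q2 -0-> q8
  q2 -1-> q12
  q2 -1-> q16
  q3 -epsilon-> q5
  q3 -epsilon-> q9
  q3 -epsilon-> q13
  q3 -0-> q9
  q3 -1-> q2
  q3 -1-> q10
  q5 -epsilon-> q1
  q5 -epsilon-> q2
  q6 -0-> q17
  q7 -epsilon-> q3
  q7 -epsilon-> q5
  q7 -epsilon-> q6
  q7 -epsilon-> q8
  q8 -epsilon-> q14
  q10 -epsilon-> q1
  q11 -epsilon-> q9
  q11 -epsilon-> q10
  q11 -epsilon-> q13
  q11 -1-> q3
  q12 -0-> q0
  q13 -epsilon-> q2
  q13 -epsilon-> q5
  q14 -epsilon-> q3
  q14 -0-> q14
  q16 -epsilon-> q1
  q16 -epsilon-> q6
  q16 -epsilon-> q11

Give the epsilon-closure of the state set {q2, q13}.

{q0, q1, q2, q5, q9, q13}

Start with {q2, q13}.
From q13 via epsilon: add q5.
From q5 via epsilon: add q1.
From q1 via epsilon: add q0, q9.
No new states can be added; the closed set is {q0, q1, q2, q5, q9, q13}.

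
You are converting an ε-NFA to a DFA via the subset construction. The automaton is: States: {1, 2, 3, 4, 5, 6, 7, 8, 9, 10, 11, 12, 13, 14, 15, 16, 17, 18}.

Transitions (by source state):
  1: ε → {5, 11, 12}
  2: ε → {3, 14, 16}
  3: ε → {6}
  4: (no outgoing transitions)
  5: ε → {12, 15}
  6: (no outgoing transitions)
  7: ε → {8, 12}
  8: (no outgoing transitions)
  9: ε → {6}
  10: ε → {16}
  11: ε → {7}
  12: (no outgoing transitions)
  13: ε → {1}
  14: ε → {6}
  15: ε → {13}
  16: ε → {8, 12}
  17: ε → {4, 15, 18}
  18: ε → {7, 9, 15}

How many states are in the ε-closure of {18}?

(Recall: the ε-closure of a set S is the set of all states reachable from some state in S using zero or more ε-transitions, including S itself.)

Start with {18}.
From 18 via ε: add 7, 9, 15.
From 7 via ε: add 8, 12.
From 9 via ε: add 6.
From 15 via ε: add 13.
From 13 via ε: add 1.
From 1 via ε: add 5, 11.
ε-closure = {1, 5, 6, 7, 8, 9, 11, 12, 13, 15, 18}, which has 11 states.

11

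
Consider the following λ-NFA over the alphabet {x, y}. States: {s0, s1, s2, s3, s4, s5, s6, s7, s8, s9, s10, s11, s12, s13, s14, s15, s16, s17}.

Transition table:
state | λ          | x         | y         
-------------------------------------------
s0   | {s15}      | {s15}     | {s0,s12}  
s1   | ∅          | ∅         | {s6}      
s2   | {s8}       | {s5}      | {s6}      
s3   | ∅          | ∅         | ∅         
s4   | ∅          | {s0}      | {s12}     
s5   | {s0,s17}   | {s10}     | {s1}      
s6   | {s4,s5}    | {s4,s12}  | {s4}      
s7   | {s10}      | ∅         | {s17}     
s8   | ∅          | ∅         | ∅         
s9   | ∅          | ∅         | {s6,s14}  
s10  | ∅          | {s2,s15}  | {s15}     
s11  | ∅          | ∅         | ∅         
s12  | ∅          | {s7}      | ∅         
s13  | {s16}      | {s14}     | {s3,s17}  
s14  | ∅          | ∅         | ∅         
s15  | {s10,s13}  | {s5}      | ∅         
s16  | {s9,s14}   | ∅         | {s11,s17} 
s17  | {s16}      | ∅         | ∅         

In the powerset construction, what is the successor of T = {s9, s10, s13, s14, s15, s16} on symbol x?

s10 on x → {s2, s15}.
s13 on x → {s14}.
s15 on x → {s5}.
No x-transition from s9, s14, s16.
Union after reading x: {s2, s5, s14, s15}.
Now take the λ-closure:
From s2 via λ: add s8.
From s5 via λ: add s0, s17.
From s15 via λ: add s10, s13.
From s13 via λ: add s16.
From s16 via λ: add s9.
No new states can be added; the closed set is {s0, s2, s5, s8, s9, s10, s13, s14, s15, s16, s17}.

{s0, s2, s5, s8, s9, s10, s13, s14, s15, s16, s17}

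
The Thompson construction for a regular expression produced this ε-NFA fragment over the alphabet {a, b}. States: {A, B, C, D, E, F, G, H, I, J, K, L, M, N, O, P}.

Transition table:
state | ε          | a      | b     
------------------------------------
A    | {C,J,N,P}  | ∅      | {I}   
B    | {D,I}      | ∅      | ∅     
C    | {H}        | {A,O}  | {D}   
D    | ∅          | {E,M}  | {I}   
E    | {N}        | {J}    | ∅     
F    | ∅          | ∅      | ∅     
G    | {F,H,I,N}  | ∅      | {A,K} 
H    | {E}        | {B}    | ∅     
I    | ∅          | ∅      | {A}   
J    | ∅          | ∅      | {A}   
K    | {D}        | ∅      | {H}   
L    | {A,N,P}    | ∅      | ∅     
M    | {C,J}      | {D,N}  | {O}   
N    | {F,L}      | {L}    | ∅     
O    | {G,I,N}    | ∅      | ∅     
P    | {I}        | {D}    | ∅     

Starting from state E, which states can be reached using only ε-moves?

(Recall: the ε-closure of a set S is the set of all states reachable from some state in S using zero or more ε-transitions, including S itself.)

{A, C, E, F, H, I, J, L, N, P}

Start with {E}.
From E via ε: add N.
From N via ε: add F, L.
From L via ε: add A, P.
From A via ε: add C, J.
From P via ε: add I.
From C via ε: add H.
No new states can be added; the closed set is {A, C, E, F, H, I, J, L, N, P}.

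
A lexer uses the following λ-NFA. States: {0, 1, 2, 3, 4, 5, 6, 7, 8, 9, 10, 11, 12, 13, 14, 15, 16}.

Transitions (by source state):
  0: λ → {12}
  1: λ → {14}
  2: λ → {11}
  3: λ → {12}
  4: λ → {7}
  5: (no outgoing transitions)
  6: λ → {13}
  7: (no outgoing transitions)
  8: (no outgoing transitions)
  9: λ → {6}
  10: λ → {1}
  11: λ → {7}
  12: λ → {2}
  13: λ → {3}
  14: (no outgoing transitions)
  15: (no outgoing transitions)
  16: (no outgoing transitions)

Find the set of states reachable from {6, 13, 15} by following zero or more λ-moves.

{2, 3, 6, 7, 11, 12, 13, 15}

Start with {6, 13, 15}.
From 13 via λ: add 3.
From 3 via λ: add 12.
From 12 via λ: add 2.
From 2 via λ: add 11.
From 11 via λ: add 7.
No new states can be added; the closed set is {2, 3, 6, 7, 11, 12, 13, 15}.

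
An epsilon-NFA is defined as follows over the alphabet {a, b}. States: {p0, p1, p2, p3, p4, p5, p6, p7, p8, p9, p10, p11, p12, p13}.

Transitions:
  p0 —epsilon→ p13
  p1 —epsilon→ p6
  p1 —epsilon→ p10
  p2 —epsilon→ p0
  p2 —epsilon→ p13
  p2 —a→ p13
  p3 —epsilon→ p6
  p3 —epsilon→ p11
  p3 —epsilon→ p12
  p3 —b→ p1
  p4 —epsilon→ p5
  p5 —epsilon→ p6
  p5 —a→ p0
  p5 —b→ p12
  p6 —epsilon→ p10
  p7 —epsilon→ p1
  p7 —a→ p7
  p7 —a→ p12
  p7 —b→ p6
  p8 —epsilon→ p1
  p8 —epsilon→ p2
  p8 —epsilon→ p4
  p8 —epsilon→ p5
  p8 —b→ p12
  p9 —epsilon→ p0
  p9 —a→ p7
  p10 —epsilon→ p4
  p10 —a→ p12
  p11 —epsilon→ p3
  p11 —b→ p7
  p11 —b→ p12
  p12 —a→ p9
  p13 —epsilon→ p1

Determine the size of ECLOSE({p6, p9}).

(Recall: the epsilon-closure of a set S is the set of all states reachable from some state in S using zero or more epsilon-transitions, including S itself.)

Start with {p6, p9}.
From p6 via epsilon: add p10.
From p9 via epsilon: add p0.
From p0 via epsilon: add p13.
From p10 via epsilon: add p4.
From p4 via epsilon: add p5.
From p13 via epsilon: add p1.
epsilon-closure = {p0, p1, p4, p5, p6, p9, p10, p13}, which has 8 states.

8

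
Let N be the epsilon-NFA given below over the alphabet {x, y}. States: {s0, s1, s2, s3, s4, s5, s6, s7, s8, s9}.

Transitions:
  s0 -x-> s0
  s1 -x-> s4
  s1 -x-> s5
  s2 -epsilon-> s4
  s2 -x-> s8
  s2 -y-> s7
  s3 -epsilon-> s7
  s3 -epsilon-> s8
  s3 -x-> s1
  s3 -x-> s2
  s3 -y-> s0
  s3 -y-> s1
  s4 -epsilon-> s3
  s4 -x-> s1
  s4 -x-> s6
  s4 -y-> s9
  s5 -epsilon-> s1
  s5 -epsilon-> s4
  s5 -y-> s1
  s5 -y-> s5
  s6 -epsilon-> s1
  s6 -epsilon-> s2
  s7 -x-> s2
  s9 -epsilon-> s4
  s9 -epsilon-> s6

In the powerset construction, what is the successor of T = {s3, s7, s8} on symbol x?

s3 on x → {s1, s2}.
s7 on x → {s2}.
No x-transition from s8.
Union after reading x: {s1, s2}.
Now take the epsilon-closure:
From s2 via epsilon: add s4.
From s4 via epsilon: add s3.
From s3 via epsilon: add s7, s8.
No new states can be added; the closed set is {s1, s2, s3, s4, s7, s8}.

{s1, s2, s3, s4, s7, s8}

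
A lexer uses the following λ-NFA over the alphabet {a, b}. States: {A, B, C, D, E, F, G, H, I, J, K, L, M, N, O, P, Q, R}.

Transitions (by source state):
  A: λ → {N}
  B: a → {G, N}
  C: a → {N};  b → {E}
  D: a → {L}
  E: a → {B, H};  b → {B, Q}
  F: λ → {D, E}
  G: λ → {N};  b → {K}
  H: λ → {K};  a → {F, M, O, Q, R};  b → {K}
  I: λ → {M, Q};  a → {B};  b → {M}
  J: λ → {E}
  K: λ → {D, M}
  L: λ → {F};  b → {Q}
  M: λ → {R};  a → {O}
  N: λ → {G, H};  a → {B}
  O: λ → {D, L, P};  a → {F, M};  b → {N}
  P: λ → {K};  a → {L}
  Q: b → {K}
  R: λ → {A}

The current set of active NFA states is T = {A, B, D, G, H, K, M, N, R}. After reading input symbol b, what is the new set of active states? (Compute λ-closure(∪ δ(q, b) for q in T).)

{A, D, G, H, K, M, N, R}

G on b → {K}.
H on b → {K}.
No b-transition from A, B, D, K, M, N, R.
Union after reading b: {K}.
Now take the λ-closure:
From K via λ: add D, M.
From M via λ: add R.
From R via λ: add A.
From A via λ: add N.
From N via λ: add G, H.
No new states can be added; the closed set is {A, D, G, H, K, M, N, R}.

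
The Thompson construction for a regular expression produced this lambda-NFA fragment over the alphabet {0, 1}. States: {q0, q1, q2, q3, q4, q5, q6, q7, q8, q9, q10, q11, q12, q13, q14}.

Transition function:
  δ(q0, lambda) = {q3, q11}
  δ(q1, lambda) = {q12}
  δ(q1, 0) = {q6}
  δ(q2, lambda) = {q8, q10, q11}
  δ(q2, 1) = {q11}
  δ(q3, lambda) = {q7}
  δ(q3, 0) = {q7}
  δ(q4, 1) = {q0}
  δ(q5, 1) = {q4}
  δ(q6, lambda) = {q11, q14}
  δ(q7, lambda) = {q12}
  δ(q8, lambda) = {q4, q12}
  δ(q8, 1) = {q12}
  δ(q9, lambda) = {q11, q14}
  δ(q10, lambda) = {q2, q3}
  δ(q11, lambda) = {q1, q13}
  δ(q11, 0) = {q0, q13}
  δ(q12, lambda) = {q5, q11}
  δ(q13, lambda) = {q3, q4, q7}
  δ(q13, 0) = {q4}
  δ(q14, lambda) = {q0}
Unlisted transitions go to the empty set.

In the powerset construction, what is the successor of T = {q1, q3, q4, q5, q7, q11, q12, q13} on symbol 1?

{q0, q1, q3, q4, q5, q7, q11, q12, q13}

q4 on 1 → {q0}.
q5 on 1 → {q4}.
No 1-transition from q1, q3, q7, q11, q12, q13.
Union after reading 1: {q0, q4}.
Now take the lambda-closure:
From q0 via lambda: add q3, q11.
From q3 via lambda: add q7.
From q11 via lambda: add q1, q13.
From q1 via lambda: add q12.
From q12 via lambda: add q5.
No new states can be added; the closed set is {q0, q1, q3, q4, q5, q7, q11, q12, q13}.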